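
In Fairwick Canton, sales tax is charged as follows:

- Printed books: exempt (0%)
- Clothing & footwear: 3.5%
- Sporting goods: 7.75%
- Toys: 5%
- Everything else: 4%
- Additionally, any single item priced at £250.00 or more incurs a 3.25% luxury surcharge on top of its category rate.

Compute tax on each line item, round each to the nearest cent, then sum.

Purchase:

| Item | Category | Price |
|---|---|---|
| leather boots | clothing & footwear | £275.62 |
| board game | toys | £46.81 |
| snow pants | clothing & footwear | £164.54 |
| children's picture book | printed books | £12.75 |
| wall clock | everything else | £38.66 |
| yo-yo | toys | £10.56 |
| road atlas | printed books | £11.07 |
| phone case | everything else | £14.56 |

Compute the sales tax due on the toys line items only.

£2.87

Board game £46.81: toys → 5% → £2.34
Yo-yo £10.56: toys → 5% → £0.53
Tax on toys = £2.34 + £0.53 = £2.87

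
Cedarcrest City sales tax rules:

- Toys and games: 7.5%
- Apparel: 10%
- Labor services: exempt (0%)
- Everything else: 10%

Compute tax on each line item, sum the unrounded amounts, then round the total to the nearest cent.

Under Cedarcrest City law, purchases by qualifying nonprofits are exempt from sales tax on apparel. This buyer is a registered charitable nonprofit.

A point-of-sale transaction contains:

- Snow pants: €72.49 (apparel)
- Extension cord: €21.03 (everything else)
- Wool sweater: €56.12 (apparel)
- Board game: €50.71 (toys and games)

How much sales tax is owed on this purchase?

Snow pants €72.49: apparel, buyer-exempt → 0% → €0.00
Extension cord €21.03: everything else → 10% → €2.103
Wool sweater €56.12: apparel, buyer-exempt → 0% → €0.00
Board game €50.71: toys and games → 7.5% → €3.80325
Unrounded tax sum = €5.90625 → €5.91

€5.91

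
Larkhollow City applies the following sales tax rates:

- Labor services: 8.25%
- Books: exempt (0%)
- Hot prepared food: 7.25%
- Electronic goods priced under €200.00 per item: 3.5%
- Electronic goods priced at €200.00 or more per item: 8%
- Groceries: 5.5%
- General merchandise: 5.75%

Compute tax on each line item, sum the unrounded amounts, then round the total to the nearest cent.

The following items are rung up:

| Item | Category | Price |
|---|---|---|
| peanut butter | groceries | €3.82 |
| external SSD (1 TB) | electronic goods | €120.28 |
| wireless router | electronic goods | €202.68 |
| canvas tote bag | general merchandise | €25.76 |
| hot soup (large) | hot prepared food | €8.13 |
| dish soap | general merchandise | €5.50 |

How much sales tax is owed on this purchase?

€23.02

Peanut butter €3.82: groceries → 5.5% → €0.2101
External SSD (1 TB) €120.28: electronic goods, under €200.00 → 3.5% → €4.2098
Wireless router €202.68: electronic goods, €200.00 or more → 8% → €16.2144
Canvas tote bag €25.76: general merchandise → 5.75% → €1.4812
Hot soup (large) €8.13: hot prepared food → 7.25% → €0.589425
Dish soap €5.50: general merchandise → 5.75% → €0.31625
Unrounded tax sum = €23.021175 → €23.02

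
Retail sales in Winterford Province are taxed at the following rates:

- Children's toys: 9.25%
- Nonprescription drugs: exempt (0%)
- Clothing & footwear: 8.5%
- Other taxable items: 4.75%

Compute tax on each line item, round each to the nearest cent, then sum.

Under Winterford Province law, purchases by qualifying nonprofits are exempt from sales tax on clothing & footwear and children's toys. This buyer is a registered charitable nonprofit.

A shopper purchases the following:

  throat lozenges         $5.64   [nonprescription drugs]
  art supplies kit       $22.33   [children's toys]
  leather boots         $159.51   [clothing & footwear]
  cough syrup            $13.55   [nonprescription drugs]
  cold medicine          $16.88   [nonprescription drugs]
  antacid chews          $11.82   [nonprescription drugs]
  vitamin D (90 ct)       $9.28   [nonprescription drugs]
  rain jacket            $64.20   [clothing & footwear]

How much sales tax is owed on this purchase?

Throat lozenges $5.64: nonprescription drugs → 0% → $0.00
Art supplies kit $22.33: children's toys, buyer-exempt → 0% → $0.00
Leather boots $159.51: clothing & footwear, buyer-exempt → 0% → $0.00
Cough syrup $13.55: nonprescription drugs → 0% → $0.00
Cold medicine $16.88: nonprescription drugs → 0% → $0.00
Antacid chews $11.82: nonprescription drugs → 0% → $0.00
Vitamin D (90 ct) $9.28: nonprescription drugs → 0% → $0.00
Rain jacket $64.20: clothing & footwear, buyer-exempt → 0% → $0.00
Total tax = $0.00

$0.00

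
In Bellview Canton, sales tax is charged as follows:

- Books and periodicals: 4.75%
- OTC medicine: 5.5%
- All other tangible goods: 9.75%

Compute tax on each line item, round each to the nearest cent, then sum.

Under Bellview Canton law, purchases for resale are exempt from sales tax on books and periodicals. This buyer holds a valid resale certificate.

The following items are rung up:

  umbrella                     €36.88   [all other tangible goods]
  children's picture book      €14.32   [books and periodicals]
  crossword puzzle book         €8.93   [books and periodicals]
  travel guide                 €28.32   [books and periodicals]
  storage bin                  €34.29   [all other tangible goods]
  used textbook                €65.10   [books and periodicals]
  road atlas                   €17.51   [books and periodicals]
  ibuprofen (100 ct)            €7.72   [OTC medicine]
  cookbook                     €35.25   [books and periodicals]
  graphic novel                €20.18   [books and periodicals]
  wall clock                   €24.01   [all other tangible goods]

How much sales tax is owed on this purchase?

Umbrella €36.88: all other tangible goods → 9.75% → €3.60
Children's picture book €14.32: books and periodicals, buyer-exempt → 0% → €0.00
Crossword puzzle book €8.93: books and periodicals, buyer-exempt → 0% → €0.00
Travel guide €28.32: books and periodicals, buyer-exempt → 0% → €0.00
Storage bin €34.29: all other tangible goods → 9.75% → €3.34
Used textbook €65.10: books and periodicals, buyer-exempt → 0% → €0.00
Road atlas €17.51: books and periodicals, buyer-exempt → 0% → €0.00
Ibuprofen (100 ct) €7.72: OTC medicine → 5.5% → €0.42
Cookbook €35.25: books and periodicals, buyer-exempt → 0% → €0.00
Graphic novel €20.18: books and periodicals, buyer-exempt → 0% → €0.00
Wall clock €24.01: all other tangible goods → 9.75% → €2.34
Total tax = €3.60 + €3.34 + €0.42 + €2.34 = €9.70

€9.70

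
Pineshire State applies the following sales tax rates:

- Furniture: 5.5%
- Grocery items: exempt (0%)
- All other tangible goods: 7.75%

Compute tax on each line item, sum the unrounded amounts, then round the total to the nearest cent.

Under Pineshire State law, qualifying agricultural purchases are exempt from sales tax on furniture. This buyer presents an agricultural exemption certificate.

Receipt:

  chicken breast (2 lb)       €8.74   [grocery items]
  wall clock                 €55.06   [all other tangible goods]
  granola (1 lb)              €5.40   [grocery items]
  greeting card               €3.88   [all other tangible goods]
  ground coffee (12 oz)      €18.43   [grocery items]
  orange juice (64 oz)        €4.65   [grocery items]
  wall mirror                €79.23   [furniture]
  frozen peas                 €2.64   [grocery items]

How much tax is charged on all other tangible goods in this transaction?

Wall clock €55.06: all other tangible goods → 7.75% → €4.26715
Greeting card €3.88: all other tangible goods → 7.75% → €0.3007
Tax on all other tangible goods: unrounded sum = €4.56785 → €4.57

€4.57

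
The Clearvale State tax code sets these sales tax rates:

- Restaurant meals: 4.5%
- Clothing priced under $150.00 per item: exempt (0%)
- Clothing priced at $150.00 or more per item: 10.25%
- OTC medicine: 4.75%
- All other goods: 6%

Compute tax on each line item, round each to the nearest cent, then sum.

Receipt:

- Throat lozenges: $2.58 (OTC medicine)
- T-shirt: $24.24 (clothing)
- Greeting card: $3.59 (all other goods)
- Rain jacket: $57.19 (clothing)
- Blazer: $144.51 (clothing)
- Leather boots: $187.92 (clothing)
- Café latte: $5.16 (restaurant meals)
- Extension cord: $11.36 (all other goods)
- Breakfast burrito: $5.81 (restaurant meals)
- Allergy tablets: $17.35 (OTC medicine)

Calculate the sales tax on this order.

$21.59

Throat lozenges $2.58: OTC medicine → 4.75% → $0.12
T-shirt $24.24: clothing, under $150.00 → 0% → $0.00
Greeting card $3.59: all other goods → 6% → $0.22
Rain jacket $57.19: clothing, under $150.00 → 0% → $0.00
Blazer $144.51: clothing, under $150.00 → 0% → $0.00
Leather boots $187.92: clothing, $150.00 or more → 10.25% → $19.26
Café latte $5.16: restaurant meals → 4.5% → $0.23
Extension cord $11.36: all other goods → 6% → $0.68
Breakfast burrito $5.81: restaurant meals → 4.5% → $0.26
Allergy tablets $17.35: OTC medicine → 4.75% → $0.82
Total tax = $0.12 + $0.22 + $19.26 + $0.23 + $0.68 + $0.26 + $0.82 = $21.59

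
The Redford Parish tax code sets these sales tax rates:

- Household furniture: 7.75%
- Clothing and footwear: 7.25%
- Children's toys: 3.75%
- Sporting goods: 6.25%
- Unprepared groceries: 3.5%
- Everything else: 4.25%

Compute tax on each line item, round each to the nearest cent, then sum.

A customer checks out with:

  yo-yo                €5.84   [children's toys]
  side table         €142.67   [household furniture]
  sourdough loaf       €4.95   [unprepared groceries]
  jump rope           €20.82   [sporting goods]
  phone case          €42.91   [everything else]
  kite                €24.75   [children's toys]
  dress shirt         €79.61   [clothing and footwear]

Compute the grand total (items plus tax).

€342.82

Yo-yo €5.84: children's toys → 3.75% → €0.22
Side table €142.67: household furniture → 7.75% → €11.06
Sourdough loaf €4.95: unprepared groceries → 3.5% → €0.17
Jump rope €20.82: sporting goods → 6.25% → €1.30
Phone case €42.91: everything else → 4.25% → €1.82
Kite €24.75: children's toys → 3.75% → €0.93
Dress shirt €79.61: clothing and footwear → 7.25% → €5.77
Subtotal = €321.55; tax = €21.27; total due = €342.82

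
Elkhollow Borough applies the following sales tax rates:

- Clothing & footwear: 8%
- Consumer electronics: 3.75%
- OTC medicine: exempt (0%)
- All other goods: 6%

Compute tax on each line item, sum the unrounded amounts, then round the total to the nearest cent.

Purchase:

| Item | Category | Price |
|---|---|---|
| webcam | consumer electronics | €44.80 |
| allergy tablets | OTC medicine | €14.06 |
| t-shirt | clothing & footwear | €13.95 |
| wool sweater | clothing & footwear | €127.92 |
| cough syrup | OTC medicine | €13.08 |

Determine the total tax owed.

Webcam €44.80: consumer electronics → 3.75% → €1.68
Allergy tablets €14.06: OTC medicine → 0% → €0.00
T-shirt €13.95: clothing & footwear → 8% → €1.116
Wool sweater €127.92: clothing & footwear → 8% → €10.2336
Cough syrup €13.08: OTC medicine → 0% → €0.00
Unrounded tax sum = €13.0296 → €13.03

€13.03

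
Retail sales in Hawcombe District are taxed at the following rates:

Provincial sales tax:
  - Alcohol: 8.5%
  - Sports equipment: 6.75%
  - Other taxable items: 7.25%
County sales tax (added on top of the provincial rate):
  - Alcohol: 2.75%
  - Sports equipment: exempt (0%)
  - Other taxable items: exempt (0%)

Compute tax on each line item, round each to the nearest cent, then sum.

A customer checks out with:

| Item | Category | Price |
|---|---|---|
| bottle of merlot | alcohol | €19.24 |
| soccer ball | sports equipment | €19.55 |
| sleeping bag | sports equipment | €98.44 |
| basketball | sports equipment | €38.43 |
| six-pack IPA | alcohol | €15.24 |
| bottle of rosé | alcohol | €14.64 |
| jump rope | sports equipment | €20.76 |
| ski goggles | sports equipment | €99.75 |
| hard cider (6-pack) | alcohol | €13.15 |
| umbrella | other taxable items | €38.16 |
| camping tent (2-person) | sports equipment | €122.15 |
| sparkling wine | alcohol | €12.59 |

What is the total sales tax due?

€38.12

Bottle of merlot €19.24: alcohol → 8.5% + 2.75% county = 11.25% → €2.16
Soccer ball €19.55: sports equipment → 6.75% + 0% county = 6.75% → €1.32
Sleeping bag €98.44: sports equipment → 6.75% + 0% county = 6.75% → €6.64
Basketball €38.43: sports equipment → 6.75% + 0% county = 6.75% → €2.59
Six-pack IPA €15.24: alcohol → 8.5% + 2.75% county = 11.25% → €1.71
Bottle of rosé €14.64: alcohol → 8.5% + 2.75% county = 11.25% → €1.65
Jump rope €20.76: sports equipment → 6.75% + 0% county = 6.75% → €1.40
Ski goggles €99.75: sports equipment → 6.75% + 0% county = 6.75% → €6.73
Hard cider (6-pack) €13.15: alcohol → 8.5% + 2.75% county = 11.25% → €1.48
Umbrella €38.16: other taxable items → 7.25% + 0% county = 7.25% → €2.77
Camping tent (2-person) €122.15: sports equipment → 6.75% + 0% county = 6.75% → €8.25
Sparkling wine €12.59: alcohol → 8.5% + 2.75% county = 11.25% → €1.42
Total tax = €2.16 + €1.32 + €6.64 + €2.59 + €1.71 + €1.65 + €1.40 + €6.73 + €1.48 + €2.77 + €8.25 + €1.42 = €38.12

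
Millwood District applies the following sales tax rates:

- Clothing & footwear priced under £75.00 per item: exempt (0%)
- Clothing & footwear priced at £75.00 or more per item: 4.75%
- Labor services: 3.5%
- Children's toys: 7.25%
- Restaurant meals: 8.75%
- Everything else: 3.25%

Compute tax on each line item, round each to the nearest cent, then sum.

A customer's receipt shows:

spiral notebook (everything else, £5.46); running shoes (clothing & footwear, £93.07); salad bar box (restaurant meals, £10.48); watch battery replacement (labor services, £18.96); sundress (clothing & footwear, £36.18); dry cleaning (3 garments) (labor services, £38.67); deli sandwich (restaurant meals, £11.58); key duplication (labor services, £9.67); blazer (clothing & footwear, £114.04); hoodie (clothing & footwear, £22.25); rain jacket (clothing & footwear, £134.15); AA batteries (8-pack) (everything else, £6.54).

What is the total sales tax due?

£20.88

Spiral notebook £5.46: everything else → 3.25% → £0.18
Running shoes £93.07: clothing & footwear, £75.00 or more → 4.75% → £4.42
Salad bar box £10.48: restaurant meals → 8.75% → £0.92
Watch battery replacement £18.96: labor services → 3.5% → £0.66
Sundress £36.18: clothing & footwear, under £75.00 → 0% → £0.00
Dry cleaning (3 garments) £38.67: labor services → 3.5% → £1.35
Deli sandwich £11.58: restaurant meals → 8.75% → £1.01
Key duplication £9.67: labor services → 3.5% → £0.34
Blazer £114.04: clothing & footwear, £75.00 or more → 4.75% → £5.42
Hoodie £22.25: clothing & footwear, under £75.00 → 0% → £0.00
Rain jacket £134.15: clothing & footwear, £75.00 or more → 4.75% → £6.37
AA batteries (8-pack) £6.54: everything else → 3.25% → £0.21
Total tax = £0.18 + £4.42 + £0.92 + £0.66 + £1.35 + £1.01 + £0.34 + £5.42 + £6.37 + £0.21 = £20.88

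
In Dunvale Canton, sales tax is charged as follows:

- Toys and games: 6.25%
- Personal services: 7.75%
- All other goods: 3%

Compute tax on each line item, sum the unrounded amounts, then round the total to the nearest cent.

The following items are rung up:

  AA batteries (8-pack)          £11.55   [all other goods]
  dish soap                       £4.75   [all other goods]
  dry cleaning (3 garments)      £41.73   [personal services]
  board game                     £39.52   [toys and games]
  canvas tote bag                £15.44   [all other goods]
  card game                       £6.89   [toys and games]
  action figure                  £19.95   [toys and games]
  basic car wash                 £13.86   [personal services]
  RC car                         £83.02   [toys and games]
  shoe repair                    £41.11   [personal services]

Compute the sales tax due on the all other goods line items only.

AA batteries (8-pack) £11.55: all other goods → 3% → £0.3465
Dish soap £4.75: all other goods → 3% → £0.1425
Canvas tote bag £15.44: all other goods → 3% → £0.4632
Tax on all other goods: unrounded sum = £0.9522 → £0.95

£0.95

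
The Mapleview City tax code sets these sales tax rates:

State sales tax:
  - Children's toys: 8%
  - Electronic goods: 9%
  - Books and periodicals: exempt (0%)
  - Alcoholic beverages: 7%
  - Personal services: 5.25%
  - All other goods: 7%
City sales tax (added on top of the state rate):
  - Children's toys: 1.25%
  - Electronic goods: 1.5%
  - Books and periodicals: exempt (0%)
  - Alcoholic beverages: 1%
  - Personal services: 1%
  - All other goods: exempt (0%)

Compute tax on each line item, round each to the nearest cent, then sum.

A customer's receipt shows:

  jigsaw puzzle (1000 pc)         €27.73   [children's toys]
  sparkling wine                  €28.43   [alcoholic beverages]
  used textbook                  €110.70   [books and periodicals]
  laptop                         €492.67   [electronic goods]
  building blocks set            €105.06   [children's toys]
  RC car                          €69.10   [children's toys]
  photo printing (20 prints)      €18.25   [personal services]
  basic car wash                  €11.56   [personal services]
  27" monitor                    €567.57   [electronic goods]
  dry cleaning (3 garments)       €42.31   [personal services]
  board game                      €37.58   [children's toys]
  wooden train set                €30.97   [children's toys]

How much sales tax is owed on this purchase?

Jigsaw puzzle (1000 pc) €27.73: children's toys → 8% + 1.25% city = 9.25% → €2.57
Sparkling wine €28.43: alcoholic beverages → 7% + 1% city = 8% → €2.27
Used textbook €110.70: books and periodicals → 0% + 0% city = 0% → €0.00
Laptop €492.67: electronic goods → 9% + 1.5% city = 10.5% → €51.73
Building blocks set €105.06: children's toys → 8% + 1.25% city = 9.25% → €9.72
RC car €69.10: children's toys → 8% + 1.25% city = 9.25% → €6.39
Photo printing (20 prints) €18.25: personal services → 5.25% + 1% city = 6.25% → €1.14
Basic car wash €11.56: personal services → 5.25% + 1% city = 6.25% → €0.72
27" monitor €567.57: electronic goods → 9% + 1.5% city = 10.5% → €59.59
Dry cleaning (3 garments) €42.31: personal services → 5.25% + 1% city = 6.25% → €2.64
Board game €37.58: children's toys → 8% + 1.25% city = 9.25% → €3.48
Wooden train set €30.97: children's toys → 8% + 1.25% city = 9.25% → €2.86
Total tax = €2.57 + €2.27 + €51.73 + €9.72 + €6.39 + €1.14 + €0.72 + €59.59 + €2.64 + €3.48 + €2.86 = €143.11

€143.11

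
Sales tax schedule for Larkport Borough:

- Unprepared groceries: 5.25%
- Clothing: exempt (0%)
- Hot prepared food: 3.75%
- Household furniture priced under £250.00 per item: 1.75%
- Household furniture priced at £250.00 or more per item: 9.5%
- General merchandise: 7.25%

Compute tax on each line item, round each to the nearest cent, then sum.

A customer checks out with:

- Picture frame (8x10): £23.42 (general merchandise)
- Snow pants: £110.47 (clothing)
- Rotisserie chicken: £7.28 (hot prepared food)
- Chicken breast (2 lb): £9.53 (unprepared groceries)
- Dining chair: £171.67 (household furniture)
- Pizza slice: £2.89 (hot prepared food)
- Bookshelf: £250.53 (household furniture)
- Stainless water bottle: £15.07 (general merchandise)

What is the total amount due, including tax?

£621.33

Picture frame (8x10) £23.42: general merchandise → 7.25% → £1.70
Snow pants £110.47: clothing → 0% → £0.00
Rotisserie chicken £7.28: hot prepared food → 3.75% → £0.27
Chicken breast (2 lb) £9.53: unprepared groceries → 5.25% → £0.50
Dining chair £171.67: household furniture, under £250.00 → 1.75% → £3.00
Pizza slice £2.89: hot prepared food → 3.75% → £0.11
Bookshelf £250.53: household furniture, £250.00 or more → 9.5% → £23.80
Stainless water bottle £15.07: general merchandise → 7.25% → £1.09
Subtotal = £590.86; tax = £30.47; total due = £621.33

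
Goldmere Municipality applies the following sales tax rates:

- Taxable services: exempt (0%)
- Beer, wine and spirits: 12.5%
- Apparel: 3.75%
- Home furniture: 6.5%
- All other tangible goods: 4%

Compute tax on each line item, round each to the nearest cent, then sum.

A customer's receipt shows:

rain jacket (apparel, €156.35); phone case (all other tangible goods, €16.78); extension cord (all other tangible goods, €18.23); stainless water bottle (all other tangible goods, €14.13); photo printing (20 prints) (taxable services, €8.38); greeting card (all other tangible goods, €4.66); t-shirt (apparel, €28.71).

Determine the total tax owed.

Rain jacket €156.35: apparel → 3.75% → €5.86
Phone case €16.78: all other tangible goods → 4% → €0.67
Extension cord €18.23: all other tangible goods → 4% → €0.73
Stainless water bottle €14.13: all other tangible goods → 4% → €0.57
Photo printing (20 prints) €8.38: taxable services → 0% → €0.00
Greeting card €4.66: all other tangible goods → 4% → €0.19
T-shirt €28.71: apparel → 3.75% → €1.08
Total tax = €5.86 + €0.67 + €0.73 + €0.57 + €0.19 + €1.08 = €9.10

€9.10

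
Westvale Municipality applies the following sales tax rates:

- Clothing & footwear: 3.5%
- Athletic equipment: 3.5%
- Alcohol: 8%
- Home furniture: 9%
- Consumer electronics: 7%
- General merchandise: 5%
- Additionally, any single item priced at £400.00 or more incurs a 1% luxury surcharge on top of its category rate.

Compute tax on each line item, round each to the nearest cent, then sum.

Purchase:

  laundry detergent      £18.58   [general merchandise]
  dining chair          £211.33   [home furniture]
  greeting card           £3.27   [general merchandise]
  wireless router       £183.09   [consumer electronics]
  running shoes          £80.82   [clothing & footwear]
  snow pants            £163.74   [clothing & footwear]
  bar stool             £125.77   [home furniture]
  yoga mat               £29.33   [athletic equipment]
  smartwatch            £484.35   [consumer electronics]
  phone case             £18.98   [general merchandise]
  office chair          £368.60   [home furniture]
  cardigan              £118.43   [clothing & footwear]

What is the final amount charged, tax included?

Laundry detergent £18.58: general merchandise → 5% → £0.93
Dining chair £211.33: home furniture → 9% → £19.02
Greeting card £3.27: general merchandise → 5% → £0.16
Wireless router £183.09: consumer electronics → 7% → £12.82
Running shoes £80.82: clothing & footwear → 3.5% → £2.83
Snow pants £163.74: clothing & footwear → 3.5% → £5.73
Bar stool £125.77: home furniture → 9% → £11.32
Yoga mat £29.33: athletic equipment → 3.5% → £1.03
Smartwatch £484.35: consumer electronics → 7% + 1% surcharge = 8% → £38.75
Phone case £18.98: general merchandise → 5% → £0.95
Office chair £368.60: home furniture → 9% → £33.17
Cardigan £118.43: clothing & footwear → 3.5% → £4.15
Subtotal = £1806.29; tax = £130.86; total due = £1937.15

£1937.15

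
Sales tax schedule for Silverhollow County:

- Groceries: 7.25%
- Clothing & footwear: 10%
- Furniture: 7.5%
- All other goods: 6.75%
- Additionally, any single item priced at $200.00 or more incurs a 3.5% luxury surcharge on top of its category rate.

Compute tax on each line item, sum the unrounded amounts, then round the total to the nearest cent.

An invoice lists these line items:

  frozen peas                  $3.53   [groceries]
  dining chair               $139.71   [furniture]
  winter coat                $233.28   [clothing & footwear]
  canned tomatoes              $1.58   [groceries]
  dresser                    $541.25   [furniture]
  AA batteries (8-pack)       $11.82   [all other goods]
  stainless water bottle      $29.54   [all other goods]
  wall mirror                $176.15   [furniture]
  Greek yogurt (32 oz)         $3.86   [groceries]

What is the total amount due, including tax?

Frozen peas $3.53: groceries → 7.25% → $0.255925
Dining chair $139.71: furniture → 7.5% → $10.47825
Winter coat $233.28: clothing & footwear → 10% + 3.5% surcharge = 13.5% → $31.4928
Canned tomatoes $1.58: groceries → 7.25% → $0.11455
Dresser $541.25: furniture → 7.5% + 3.5% surcharge = 11% → $59.5375
AA batteries (8-pack) $11.82: all other goods → 6.75% → $0.79785
Stainless water bottle $29.54: all other goods → 6.75% → $1.99395
Wall mirror $176.15: furniture → 7.5% → $13.21125
Greek yogurt (32 oz) $3.86: groceries → 7.25% → $0.27985
Subtotal = $1140.72; unrounded tax = $118.161925 → $118.16; total due = $1258.88

$1258.88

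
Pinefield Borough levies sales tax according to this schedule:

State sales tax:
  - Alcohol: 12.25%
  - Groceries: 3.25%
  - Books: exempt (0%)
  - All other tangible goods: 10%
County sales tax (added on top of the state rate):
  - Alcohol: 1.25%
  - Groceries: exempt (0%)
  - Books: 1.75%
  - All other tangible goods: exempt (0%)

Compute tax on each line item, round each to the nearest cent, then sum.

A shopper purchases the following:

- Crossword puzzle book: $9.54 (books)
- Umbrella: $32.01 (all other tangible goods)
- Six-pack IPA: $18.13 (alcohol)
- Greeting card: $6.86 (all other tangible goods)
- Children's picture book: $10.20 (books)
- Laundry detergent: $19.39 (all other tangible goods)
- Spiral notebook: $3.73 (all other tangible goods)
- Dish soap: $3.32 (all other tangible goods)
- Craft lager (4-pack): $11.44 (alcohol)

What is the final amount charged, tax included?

Crossword puzzle book $9.54: books → 0% + 1.75% county = 1.75% → $0.17
Umbrella $32.01: all other tangible goods → 10% + 0% county = 10% → $3.20
Six-pack IPA $18.13: alcohol → 12.25% + 1.25% county = 13.5% → $2.45
Greeting card $6.86: all other tangible goods → 10% + 0% county = 10% → $0.69
Children's picture book $10.20: books → 0% + 1.75% county = 1.75% → $0.18
Laundry detergent $19.39: all other tangible goods → 10% + 0% county = 10% → $1.94
Spiral notebook $3.73: all other tangible goods → 10% + 0% county = 10% → $0.37
Dish soap $3.32: all other tangible goods → 10% + 0% county = 10% → $0.33
Craft lager (4-pack) $11.44: alcohol → 12.25% + 1.25% county = 13.5% → $1.54
Subtotal = $114.62; tax = $10.87; total due = $125.49

$125.49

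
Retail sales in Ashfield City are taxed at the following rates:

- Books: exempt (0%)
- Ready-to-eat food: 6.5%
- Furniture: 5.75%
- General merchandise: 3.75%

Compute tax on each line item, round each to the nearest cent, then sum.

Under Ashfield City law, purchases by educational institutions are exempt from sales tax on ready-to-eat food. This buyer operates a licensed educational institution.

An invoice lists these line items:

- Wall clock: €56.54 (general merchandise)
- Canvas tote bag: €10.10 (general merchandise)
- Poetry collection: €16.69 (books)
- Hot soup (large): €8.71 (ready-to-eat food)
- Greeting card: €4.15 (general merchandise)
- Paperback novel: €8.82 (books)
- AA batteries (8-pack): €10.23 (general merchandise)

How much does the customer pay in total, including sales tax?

€118.28

Wall clock €56.54: general merchandise → 3.75% → €2.12
Canvas tote bag €10.10: general merchandise → 3.75% → €0.38
Poetry collection €16.69: books → 0% → €0.00
Hot soup (large) €8.71: ready-to-eat food, buyer-exempt → 0% → €0.00
Greeting card €4.15: general merchandise → 3.75% → €0.16
Paperback novel €8.82: books → 0% → €0.00
AA batteries (8-pack) €10.23: general merchandise → 3.75% → €0.38
Subtotal = €115.24; tax = €3.04; total due = €118.28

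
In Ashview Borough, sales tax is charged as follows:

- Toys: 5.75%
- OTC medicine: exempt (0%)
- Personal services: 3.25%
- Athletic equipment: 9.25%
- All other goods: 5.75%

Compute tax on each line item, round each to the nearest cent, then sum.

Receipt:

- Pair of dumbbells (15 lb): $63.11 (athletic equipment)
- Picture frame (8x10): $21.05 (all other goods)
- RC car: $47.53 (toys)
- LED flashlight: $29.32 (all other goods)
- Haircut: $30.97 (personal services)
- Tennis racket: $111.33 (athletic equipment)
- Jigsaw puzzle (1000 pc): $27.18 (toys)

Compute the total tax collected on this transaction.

$24.34

Pair of dumbbells (15 lb) $63.11: athletic equipment → 9.25% → $5.84
Picture frame (8x10) $21.05: all other goods → 5.75% → $1.21
RC car $47.53: toys → 5.75% → $2.73
LED flashlight $29.32: all other goods → 5.75% → $1.69
Haircut $30.97: personal services → 3.25% → $1.01
Tennis racket $111.33: athletic equipment → 9.25% → $10.30
Jigsaw puzzle (1000 pc) $27.18: toys → 5.75% → $1.56
Total tax = $5.84 + $1.21 + $2.73 + $1.69 + $1.01 + $10.30 + $1.56 = $24.34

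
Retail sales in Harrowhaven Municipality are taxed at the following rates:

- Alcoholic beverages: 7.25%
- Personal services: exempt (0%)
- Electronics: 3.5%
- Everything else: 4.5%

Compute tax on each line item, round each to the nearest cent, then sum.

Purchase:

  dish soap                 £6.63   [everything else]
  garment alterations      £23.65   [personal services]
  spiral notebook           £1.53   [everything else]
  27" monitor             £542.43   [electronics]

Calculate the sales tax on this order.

Dish soap £6.63: everything else → 4.5% → £0.30
Garment alterations £23.65: personal services → 0% → £0.00
Spiral notebook £1.53: everything else → 4.5% → £0.07
27" monitor £542.43: electronics → 3.5% → £18.99
Total tax = £0.30 + £0.07 + £18.99 = £19.36

£19.36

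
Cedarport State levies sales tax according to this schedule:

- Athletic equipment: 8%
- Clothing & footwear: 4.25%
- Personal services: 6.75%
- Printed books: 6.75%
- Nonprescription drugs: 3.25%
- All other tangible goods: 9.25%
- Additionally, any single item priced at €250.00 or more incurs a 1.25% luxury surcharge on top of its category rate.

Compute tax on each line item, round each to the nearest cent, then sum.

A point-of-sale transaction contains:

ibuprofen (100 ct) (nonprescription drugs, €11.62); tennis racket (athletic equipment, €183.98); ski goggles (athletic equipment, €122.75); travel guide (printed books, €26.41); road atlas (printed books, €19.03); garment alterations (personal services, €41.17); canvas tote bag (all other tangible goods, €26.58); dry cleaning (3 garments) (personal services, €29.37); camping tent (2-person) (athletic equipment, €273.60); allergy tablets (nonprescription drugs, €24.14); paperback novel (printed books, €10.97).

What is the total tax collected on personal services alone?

Garment alterations €41.17: personal services → 6.75% → €2.78
Dry cleaning (3 garments) €29.37: personal services → 6.75% → €1.98
Tax on personal services = €2.78 + €1.98 = €4.76

€4.76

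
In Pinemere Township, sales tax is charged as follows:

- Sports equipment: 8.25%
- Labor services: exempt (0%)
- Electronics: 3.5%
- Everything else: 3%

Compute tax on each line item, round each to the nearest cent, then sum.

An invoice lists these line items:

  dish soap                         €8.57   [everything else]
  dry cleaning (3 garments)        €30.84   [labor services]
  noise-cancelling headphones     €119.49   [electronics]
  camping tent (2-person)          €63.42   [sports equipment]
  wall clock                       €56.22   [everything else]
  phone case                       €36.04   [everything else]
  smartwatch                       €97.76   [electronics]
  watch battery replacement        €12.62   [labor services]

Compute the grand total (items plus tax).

Dish soap €8.57: everything else → 3% → €0.26
Dry cleaning (3 garments) €30.84: labor services → 0% → €0.00
Noise-cancelling headphones €119.49: electronics → 3.5% → €4.18
Camping tent (2-person) €63.42: sports equipment → 8.25% → €5.23
Wall clock €56.22: everything else → 3% → €1.69
Phone case €36.04: everything else → 3% → €1.08
Smartwatch €97.76: electronics → 3.5% → €3.42
Watch battery replacement €12.62: labor services → 0% → €0.00
Subtotal = €424.96; tax = €15.86; total due = €440.82

€440.82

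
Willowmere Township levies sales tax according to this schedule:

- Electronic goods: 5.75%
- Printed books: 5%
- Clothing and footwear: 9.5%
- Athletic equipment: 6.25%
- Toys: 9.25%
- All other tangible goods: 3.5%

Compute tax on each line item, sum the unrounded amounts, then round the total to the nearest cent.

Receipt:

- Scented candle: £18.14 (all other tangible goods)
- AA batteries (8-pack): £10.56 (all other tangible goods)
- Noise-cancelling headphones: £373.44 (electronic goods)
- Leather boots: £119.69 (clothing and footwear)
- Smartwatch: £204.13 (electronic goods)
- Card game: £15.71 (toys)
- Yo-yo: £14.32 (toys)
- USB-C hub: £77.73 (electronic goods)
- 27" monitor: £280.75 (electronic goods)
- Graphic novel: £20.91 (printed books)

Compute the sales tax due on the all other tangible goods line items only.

Scented candle £18.14: all other tangible goods → 3.5% → £0.6349
AA batteries (8-pack) £10.56: all other tangible goods → 3.5% → £0.3696
Tax on all other tangible goods: unrounded sum = £1.0045 → £1.00

£1.00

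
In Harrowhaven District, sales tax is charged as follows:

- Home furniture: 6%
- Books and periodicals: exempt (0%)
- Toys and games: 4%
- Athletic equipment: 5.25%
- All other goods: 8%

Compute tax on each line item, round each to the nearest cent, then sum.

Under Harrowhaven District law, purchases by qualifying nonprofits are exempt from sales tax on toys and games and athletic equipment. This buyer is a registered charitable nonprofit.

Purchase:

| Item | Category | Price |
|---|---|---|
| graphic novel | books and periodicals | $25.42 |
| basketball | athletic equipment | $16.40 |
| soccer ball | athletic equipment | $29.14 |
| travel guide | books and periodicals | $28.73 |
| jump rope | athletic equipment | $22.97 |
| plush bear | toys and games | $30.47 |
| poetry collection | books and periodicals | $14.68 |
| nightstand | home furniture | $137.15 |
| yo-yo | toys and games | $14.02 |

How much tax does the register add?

Graphic novel $25.42: books and periodicals → 0% → $0.00
Basketball $16.40: athletic equipment, buyer-exempt → 0% → $0.00
Soccer ball $29.14: athletic equipment, buyer-exempt → 0% → $0.00
Travel guide $28.73: books and periodicals → 0% → $0.00
Jump rope $22.97: athletic equipment, buyer-exempt → 0% → $0.00
Plush bear $30.47: toys and games, buyer-exempt → 0% → $0.00
Poetry collection $14.68: books and periodicals → 0% → $0.00
Nightstand $137.15: home furniture → 6% → $8.23
Yo-yo $14.02: toys and games, buyer-exempt → 0% → $0.00
Total tax = $8.23

$8.23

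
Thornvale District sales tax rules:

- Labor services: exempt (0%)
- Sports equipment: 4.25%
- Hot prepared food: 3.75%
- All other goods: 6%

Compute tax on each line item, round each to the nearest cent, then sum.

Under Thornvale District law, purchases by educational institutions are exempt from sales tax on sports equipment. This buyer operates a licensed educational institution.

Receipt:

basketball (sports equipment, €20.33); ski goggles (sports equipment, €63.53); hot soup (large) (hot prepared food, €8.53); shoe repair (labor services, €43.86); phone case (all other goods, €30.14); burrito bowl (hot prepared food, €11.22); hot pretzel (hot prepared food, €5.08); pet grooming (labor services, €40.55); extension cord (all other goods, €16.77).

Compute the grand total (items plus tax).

€243.76

Basketball €20.33: sports equipment, buyer-exempt → 0% → €0.00
Ski goggles €63.53: sports equipment, buyer-exempt → 0% → €0.00
Hot soup (large) €8.53: hot prepared food → 3.75% → €0.32
Shoe repair €43.86: labor services → 0% → €0.00
Phone case €30.14: all other goods → 6% → €1.81
Burrito bowl €11.22: hot prepared food → 3.75% → €0.42
Hot pretzel €5.08: hot prepared food → 3.75% → €0.19
Pet grooming €40.55: labor services → 0% → €0.00
Extension cord €16.77: all other goods → 6% → €1.01
Subtotal = €240.01; tax = €3.75; total due = €243.76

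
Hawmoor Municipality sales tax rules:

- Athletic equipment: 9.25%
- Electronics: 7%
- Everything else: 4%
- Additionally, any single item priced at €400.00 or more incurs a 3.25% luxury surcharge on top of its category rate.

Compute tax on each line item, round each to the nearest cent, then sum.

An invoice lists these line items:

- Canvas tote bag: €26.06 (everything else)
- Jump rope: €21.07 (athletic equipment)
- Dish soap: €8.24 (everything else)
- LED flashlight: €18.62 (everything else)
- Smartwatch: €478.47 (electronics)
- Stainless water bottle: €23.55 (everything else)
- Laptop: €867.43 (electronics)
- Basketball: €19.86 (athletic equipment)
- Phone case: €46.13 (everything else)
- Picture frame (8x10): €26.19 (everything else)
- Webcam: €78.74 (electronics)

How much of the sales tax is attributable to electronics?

€143.46

Smartwatch €478.47: electronics → 7% + 3.25% surcharge = 10.25% → €49.04
Laptop €867.43: electronics → 7% + 3.25% surcharge = 10.25% → €88.91
Webcam €78.74: electronics → 7% → €5.51
Tax on electronics = €49.04 + €88.91 + €5.51 = €143.46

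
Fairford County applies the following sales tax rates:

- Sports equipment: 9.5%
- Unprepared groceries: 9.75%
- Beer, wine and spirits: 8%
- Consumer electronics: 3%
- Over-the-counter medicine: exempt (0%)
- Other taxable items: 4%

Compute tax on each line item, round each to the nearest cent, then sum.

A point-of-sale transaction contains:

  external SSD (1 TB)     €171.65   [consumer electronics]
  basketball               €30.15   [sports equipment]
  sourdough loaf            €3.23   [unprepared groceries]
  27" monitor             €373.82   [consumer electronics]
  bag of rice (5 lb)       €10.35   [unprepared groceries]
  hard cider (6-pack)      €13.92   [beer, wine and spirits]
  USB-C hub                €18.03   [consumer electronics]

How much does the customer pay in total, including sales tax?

External SSD (1 TB) €171.65: consumer electronics → 3% → €5.15
Basketball €30.15: sports equipment → 9.5% → €2.86
Sourdough loaf €3.23: unprepared groceries → 9.75% → €0.31
27" monitor €373.82: consumer electronics → 3% → €11.21
Bag of rice (5 lb) €10.35: unprepared groceries → 9.75% → €1.01
Hard cider (6-pack) €13.92: beer, wine and spirits → 8% → €1.11
USB-C hub €18.03: consumer electronics → 3% → €0.54
Subtotal = €621.15; tax = €22.19; total due = €643.34

€643.34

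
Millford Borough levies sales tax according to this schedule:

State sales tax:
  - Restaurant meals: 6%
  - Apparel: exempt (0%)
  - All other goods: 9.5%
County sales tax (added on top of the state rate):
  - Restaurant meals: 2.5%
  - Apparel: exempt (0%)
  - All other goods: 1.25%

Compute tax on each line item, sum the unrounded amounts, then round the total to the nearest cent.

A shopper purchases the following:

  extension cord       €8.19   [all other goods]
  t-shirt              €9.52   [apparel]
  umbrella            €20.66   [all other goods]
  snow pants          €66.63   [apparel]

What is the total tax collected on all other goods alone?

€3.10

Extension cord €8.19: all other goods → 9.5% + 1.25% county = 10.75% → €0.880425
Umbrella €20.66: all other goods → 9.5% + 1.25% county = 10.75% → €2.22095
Tax on all other goods: unrounded sum = €3.101375 → €3.10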